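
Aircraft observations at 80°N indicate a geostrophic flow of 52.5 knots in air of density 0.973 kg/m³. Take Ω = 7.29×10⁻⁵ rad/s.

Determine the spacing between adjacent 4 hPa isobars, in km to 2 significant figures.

110 km

Coriolis parameter at 80°N:
f = 2Ω sin φ = 2 × 7.29×10⁻⁵ × sin 80° = 1.44×10⁻⁴ s⁻¹
Wind speed in SI: 52.5 knots = 27.0 m/s
Geostrophic balance rearranged: |∂P/∂n| = f ρ V_g
|∂P/∂n| = 1.44×10⁻⁴ × 0.973 × 27.0 = 3.77×10⁻³ Pa/m
Isobar spacing: Δn = ΔP/|∂P/∂n| = 400 Pa / 3.77×10⁻³ Pa/m = 106009 m ≈ 110 km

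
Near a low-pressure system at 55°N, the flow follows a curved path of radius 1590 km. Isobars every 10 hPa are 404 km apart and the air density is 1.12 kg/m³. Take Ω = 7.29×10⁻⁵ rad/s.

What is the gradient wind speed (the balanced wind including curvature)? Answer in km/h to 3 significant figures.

Coriolis parameter at 55°N:
f = 2Ω sin φ = 2 × 7.29×10⁻⁵ × sin 55° = 1.19×10⁻⁴ s⁻¹
Pressure gradient: |∂P/∂n| = 1000 Pa / 404000 m = 2.48×10⁻³ Pa/m
Geostrophic speed: V_g = |∂P/∂n|/(fρ) = 2.48×10⁻³/(1.19×10⁻⁴ × 1.12) = 18.5 m/s
Around a low, centrifugal force acts outward with Coriolis, so pressure-gradient force balances both:
(1/ρ)|∂P/∂n| = fV + V²/R  →  V² + fR·V − fR·V_g = 0
With fR = 1.19×10⁻⁴ × 1590×10³ m = 190 m/s:
V = [−fR + √((fR)² + 4 fR V_g)]/2 = [−190 + √(190² + 4×190×18.5)]/2 = 17 m/s
Subgeostrophic (V < V_g = 18.5 m/s), as expected around a low.
Converting: 17 m/s × 3.6 = 61.1 km/h

61.1 km/h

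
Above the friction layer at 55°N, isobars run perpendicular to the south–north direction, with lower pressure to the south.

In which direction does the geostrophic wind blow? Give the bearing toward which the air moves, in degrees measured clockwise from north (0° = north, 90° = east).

The pressure-gradient force points toward the south (bearing 180°).
Geostrophic balance: in the Northern Hemisphere the Coriolis force deflects motion to the right, so the geostrophic wind blows 90° to the right of the pressure-gradient force (low pressure on the left).
Rotating 180° by 90° clockwise gives 270° — the wind blows toward the west.

270°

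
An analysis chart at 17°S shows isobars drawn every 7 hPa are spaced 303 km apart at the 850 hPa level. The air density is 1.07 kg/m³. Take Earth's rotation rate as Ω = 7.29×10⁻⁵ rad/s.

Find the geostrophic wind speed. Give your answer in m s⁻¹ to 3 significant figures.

Coriolis parameter at 17°S:
f = 2Ω sin φ = 2 × 7.29×10⁻⁵ × sin 17° = 4.26×10⁻⁵ s⁻¹
Pressure gradient: |∂P/∂n| = 700 Pa / 303000 m = 2.31×10⁻³ Pa/m
Geostrophic balance (pressure-gradient force = Coriolis force):
V_g = (1/(fρ)) |∂P/∂n| = 2.31×10⁻³ / (4.26×10⁻⁵ × 1.07) = 50.6 m/s

50.6 m s⁻¹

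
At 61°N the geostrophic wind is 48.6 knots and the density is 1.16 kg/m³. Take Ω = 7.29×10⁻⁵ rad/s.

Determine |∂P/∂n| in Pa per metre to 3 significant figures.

Coriolis parameter at 61°N:
f = 2Ω sin φ = 2 × 7.29×10⁻⁵ × sin 61° = 1.28×10⁻⁴ s⁻¹
Wind speed in SI: 48.6 knots = 25.0 m/s
Geostrophic balance rearranged: |∂P/∂n| = f ρ V_g
|∂P/∂n| = 1.28×10⁻⁴ × 1.16 × 25.0 = 3.70×10⁻³ Pa/m

3.70×10⁻³ Pa/m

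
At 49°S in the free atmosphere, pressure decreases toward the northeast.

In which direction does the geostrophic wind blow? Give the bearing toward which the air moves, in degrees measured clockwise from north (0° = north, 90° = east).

315°

The pressure-gradient force points toward the northeast (bearing 045°).
Geostrophic balance: in the Southern Hemisphere the Coriolis force deflects motion to the left, so the geostrophic wind blows 90° to the left of the pressure-gradient force (low pressure on the right).
Rotating 045° by 90° counterclockwise gives 315° — the wind blows toward the northwest.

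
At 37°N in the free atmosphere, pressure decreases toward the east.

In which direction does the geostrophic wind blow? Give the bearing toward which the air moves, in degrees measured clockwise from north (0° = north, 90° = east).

The pressure-gradient force points toward the east (bearing 090°).
Geostrophic balance: in the Northern Hemisphere the Coriolis force deflects motion to the right, so the geostrophic wind blows 90° to the right of the pressure-gradient force (low pressure on the left).
Rotating 090° by 90° clockwise gives 180° — the wind blows toward the south.

180°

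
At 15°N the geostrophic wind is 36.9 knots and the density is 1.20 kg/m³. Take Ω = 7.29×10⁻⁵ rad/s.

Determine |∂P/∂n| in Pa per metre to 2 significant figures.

Coriolis parameter at 15°N:
f = 2Ω sin φ = 2 × 7.29×10⁻⁵ × sin 15° = 3.77×10⁻⁵ s⁻¹
Wind speed in SI: 36.9 knots = 19.0 m/s
Geostrophic balance rearranged: |∂P/∂n| = f ρ V_g
|∂P/∂n| = 3.77×10⁻⁵ × 1.20 × 19.0 = 8.60×10⁻⁴ Pa/m

8.6×10⁻⁴ Pa/m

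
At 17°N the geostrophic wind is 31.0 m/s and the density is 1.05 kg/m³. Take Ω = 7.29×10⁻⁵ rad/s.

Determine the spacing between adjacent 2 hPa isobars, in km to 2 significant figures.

Coriolis parameter at 17°N:
f = 2Ω sin φ = 2 × 7.29×10⁻⁵ × sin 17° = 4.26×10⁻⁵ s⁻¹
Geostrophic balance rearranged: |∂P/∂n| = f ρ V_g
|∂P/∂n| = 4.26×10⁻⁵ × 1.05 × 31.0 = 1.39×10⁻³ Pa/m
Isobar spacing: Δn = ΔP/|∂P/∂n| = 200 Pa / 1.39×10⁻³ Pa/m = 144141 m ≈ 140 km

140 km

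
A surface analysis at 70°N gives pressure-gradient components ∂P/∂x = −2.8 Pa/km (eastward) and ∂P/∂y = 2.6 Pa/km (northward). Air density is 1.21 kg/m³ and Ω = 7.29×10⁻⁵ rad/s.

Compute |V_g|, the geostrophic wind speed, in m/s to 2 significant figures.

Coriolis parameter at 70°N:
f = 2Ω sin φ = 2 × 7.29×10⁻⁵ × sin 70° = 1.37×10⁻⁴ s⁻¹
Component geostrophic relations (x east, y north):
u_g = −(1/(fρ)) ∂P/∂y,  v_g = (1/(fρ)) ∂P/∂x
u_g = −(2.6×10⁻³)/(1.37×10⁻⁴ × 1.21) = −15.7 m/s;  v_g = (−2.8×10⁻³)/(1.37×10⁻⁴ × 1.21) = −16.9 m/s
|V_g| = √(u_g² + v_g²) = 23.0 m/s

23 m/s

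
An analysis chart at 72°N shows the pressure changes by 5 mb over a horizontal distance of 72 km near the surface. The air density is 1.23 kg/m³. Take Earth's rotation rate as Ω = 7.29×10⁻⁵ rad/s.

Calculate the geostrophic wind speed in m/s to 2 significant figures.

Coriolis parameter at 72°N:
f = 2Ω sin φ = 2 × 7.29×10⁻⁵ × sin 72° = 1.39×10⁻⁴ s⁻¹
Pressure gradient: |∂P/∂n| = 500 Pa / 72000 m = 6.94×10⁻³ Pa/m
Geostrophic balance (pressure-gradient force = Coriolis force):
V_g = (1/(fρ)) |∂P/∂n| = 6.94×10⁻³ / (1.39×10⁻⁴ × 1.23) = 40.7 m/s

41 m/s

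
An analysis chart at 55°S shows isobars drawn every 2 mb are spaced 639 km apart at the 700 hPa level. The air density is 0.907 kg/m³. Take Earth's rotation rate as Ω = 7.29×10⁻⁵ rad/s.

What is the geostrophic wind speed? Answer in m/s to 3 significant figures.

2.89 m/s

Coriolis parameter at 55°S:
f = 2Ω sin φ = 2 × 7.29×10⁻⁵ × sin 55° = 1.19×10⁻⁴ s⁻¹
Pressure gradient: |∂P/∂n| = 200 Pa / 639000 m = 3.13×10⁻⁴ Pa/m
Geostrophic balance (pressure-gradient force = Coriolis force):
V_g = (1/(fρ)) |∂P/∂n| = 3.13×10⁻⁴ / (1.19×10⁻⁴ × 0.907) = 2.89 m/s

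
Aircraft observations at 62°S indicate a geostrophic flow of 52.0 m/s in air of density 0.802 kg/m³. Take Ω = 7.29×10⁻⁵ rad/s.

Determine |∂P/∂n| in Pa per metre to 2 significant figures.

Coriolis parameter at 62°S:
f = 2Ω sin φ = 2 × 7.29×10⁻⁵ × sin 62° = 1.29×10⁻⁴ s⁻¹
Geostrophic balance rearranged: |∂P/∂n| = f ρ V_g
|∂P/∂n| = 1.29×10⁻⁴ × 0.802 × 52.0 = 5.37×10⁻³ Pa/m

5.4×10⁻³ Pa/m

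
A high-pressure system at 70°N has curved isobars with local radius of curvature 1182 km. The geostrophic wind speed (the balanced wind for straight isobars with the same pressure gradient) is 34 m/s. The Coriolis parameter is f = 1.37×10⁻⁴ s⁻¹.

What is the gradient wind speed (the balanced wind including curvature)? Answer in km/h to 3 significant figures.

175 km/h

Around a high, pressure-gradient force acts outward with centrifugal, so Coriolis balances both:
fV = (1/ρ)|∂P/∂n| + V²/R  →  V² − fR·V + fR·V_g = 0
With fR = 1.37×10⁻⁴ × 1182×10³ m = 162 m/s:
V = [fR − √((fR)² − 4 fR V_g)]/2 = [162 − √(162² − 4×162×34)]/2 = 48.6 m/s
Supergeostrophic (V > V_g = 34 m/s), as expected around a high.
Converting: 48.6 m/s × 3.6 = 175 km/h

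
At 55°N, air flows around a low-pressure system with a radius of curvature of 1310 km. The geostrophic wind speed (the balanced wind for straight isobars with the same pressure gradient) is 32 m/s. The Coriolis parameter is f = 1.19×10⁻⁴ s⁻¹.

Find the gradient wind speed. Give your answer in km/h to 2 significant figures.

98 km/h

Around a low, centrifugal force acts outward with Coriolis, so pressure-gradient force balances both:
(1/ρ)|∂P/∂n| = fV + V²/R  →  V² + fR·V − fR·V_g = 0
With fR = 1.19×10⁻⁴ × 1310×10³ m = 156 m/s:
V = [−fR + √((fR)² + 4 fR V_g)]/2 = [−156 + √(156² + 4×156×32)]/2 = 27.2 m/s
Subgeostrophic (V < V_g = 32 m/s), as expected around a low.
Converting: 27.2 m/s × 3.6 = 98 km/h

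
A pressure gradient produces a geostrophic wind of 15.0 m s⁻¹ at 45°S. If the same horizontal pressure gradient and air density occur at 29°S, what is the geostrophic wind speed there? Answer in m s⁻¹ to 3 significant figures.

21.9 m s⁻¹

With the same pressure gradient and density, V_g ∝ 1/f ∝ 1/sin φ.
V₂ = V₁ · sin φ₁ / sin φ₂ = 15.0 × sin 45° / sin 29°
V₂ = 15.0 × 0.7071/0.4848 = 21.9 m s⁻¹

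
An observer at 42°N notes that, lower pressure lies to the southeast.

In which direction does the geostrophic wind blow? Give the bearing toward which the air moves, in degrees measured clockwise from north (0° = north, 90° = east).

The pressure-gradient force points toward the southeast (bearing 135°).
Geostrophic balance: in the Northern Hemisphere the Coriolis force deflects motion to the right, so the geostrophic wind blows 90° to the right of the pressure-gradient force (low pressure on the left).
Rotating 135° by 90° clockwise gives 225° — the wind blows toward the southwest.

225°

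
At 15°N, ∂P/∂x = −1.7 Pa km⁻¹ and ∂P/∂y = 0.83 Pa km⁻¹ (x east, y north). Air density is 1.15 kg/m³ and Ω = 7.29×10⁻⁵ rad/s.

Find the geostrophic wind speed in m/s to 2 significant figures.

Coriolis parameter at 15°N:
f = 2Ω sin φ = 2 × 7.29×10⁻⁵ × sin 15° = 3.77×10⁻⁵ s⁻¹
Component geostrophic relations (x east, y north):
u_g = −(1/(fρ)) ∂P/∂y,  v_g = (1/(fρ)) ∂P/∂x
u_g = −(0.83×10⁻³)/(3.77×10⁻⁵ × 1.15) = −19.1 m/s;  v_g = (−1.7×10⁻³)/(3.77×10⁻⁵ × 1.15) = −39.2 m/s
|V_g| = √(u_g² + v_g²) = 43.6 m/s

44 m/s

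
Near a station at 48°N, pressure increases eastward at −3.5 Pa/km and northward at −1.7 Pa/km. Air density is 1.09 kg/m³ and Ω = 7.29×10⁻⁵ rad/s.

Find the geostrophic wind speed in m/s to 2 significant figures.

33 m/s

Coriolis parameter at 48°N:
f = 2Ω sin φ = 2 × 7.29×10⁻⁵ × sin 48° = 1.08×10⁻⁴ s⁻¹
Component geostrophic relations (x east, y north):
u_g = −(1/(fρ)) ∂P/∂y,  v_g = (1/(fρ)) ∂P/∂x
u_g = −(−1.7×10⁻³)/(1.08×10⁻⁴ × 1.09) = 14.4 m/s;  v_g = (−3.5×10⁻³)/(1.08×10⁻⁴ × 1.09) = −29.6 m/s
|V_g| = √(u_g² + v_g²) = 32.9 m/s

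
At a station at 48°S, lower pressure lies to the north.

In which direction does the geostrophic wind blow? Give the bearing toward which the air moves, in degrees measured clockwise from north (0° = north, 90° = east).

The pressure-gradient force points toward the north (bearing 000°).
Geostrophic balance: in the Southern Hemisphere the Coriolis force deflects motion to the left, so the geostrophic wind blows 90° to the left of the pressure-gradient force (low pressure on the right).
Rotating 000° by 90° counterclockwise gives 270° — the wind blows toward the west.

270°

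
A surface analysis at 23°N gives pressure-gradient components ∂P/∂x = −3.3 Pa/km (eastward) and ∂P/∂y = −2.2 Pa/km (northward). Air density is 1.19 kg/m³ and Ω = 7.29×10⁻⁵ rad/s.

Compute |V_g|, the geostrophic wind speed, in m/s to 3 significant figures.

58.5 m/s

Coriolis parameter at 23°N:
f = 2Ω sin φ = 2 × 7.29×10⁻⁵ × sin 23° = 5.70×10⁻⁵ s⁻¹
Component geostrophic relations (x east, y north):
u_g = −(1/(fρ)) ∂P/∂y,  v_g = (1/(fρ)) ∂P/∂x
u_g = −(−2.2×10⁻³)/(5.70×10⁻⁵ × 1.19) = 32.5 m/s;  v_g = (−3.3×10⁻³)/(5.70×10⁻⁵ × 1.19) = −48.7 m/s
|V_g| = √(u_g² + v_g²) = 58.5 m/s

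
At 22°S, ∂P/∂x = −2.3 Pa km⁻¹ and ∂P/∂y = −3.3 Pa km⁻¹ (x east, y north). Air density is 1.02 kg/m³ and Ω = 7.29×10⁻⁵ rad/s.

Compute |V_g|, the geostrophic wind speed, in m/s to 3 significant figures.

Coriolis parameter at 22°S:
f = 2Ω sin φ = 2 × 7.29×10⁻⁵ × sin 22° = 5.46×10⁻⁵ s⁻¹
In the Southern Hemisphere f is negative: f = −5.46×10⁻⁵ s⁻¹.
Component geostrophic relations (x east, y north):
u_g = −(1/(fρ)) ∂P/∂y,  v_g = (1/(fρ)) ∂P/∂x
u_g = −(−3.3×10⁻³)/(−5.46×10⁻⁵ × 1.02) = −59.2 m/s;  v_g = (−2.3×10⁻³)/(−5.46×10⁻⁵ × 1.02) = 41.3 m/s
|V_g| = √(u_g² + v_g²) = 72.2 m/s

72.2 m/s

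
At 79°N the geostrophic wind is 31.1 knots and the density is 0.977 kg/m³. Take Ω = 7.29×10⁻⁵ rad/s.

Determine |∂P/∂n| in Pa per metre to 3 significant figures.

2.24×10⁻³ Pa/m

Coriolis parameter at 79°N:
f = 2Ω sin φ = 2 × 7.29×10⁻⁵ × sin 79° = 1.43×10⁻⁴ s⁻¹
Wind speed in SI: 31.1 knots = 16.0 m/s
Geostrophic balance rearranged: |∂P/∂n| = f ρ V_g
|∂P/∂n| = 1.43×10⁻⁴ × 0.977 × 16.0 = 2.24×10⁻³ Pa/m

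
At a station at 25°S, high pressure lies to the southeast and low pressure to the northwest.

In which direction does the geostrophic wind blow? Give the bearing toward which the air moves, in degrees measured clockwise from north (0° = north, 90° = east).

The pressure-gradient force points toward the northwest (bearing 315°).
Geostrophic balance: in the Southern Hemisphere the Coriolis force deflects motion to the left, so the geostrophic wind blows 90° to the left of the pressure-gradient force (low pressure on the right).
Rotating 315° by 90° counterclockwise gives 225° — the wind blows toward the southwest.

225°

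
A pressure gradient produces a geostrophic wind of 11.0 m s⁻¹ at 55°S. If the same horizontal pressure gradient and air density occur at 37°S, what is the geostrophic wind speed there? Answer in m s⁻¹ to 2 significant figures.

15 m s⁻¹

With the same pressure gradient and density, V_g ∝ 1/f ∝ 1/sin φ.
V₂ = V₁ · sin φ₁ / sin φ₂ = 11.0 × sin 55° / sin 37°
V₂ = 11.0 × 0.8192/0.6018 = 15 m s⁻¹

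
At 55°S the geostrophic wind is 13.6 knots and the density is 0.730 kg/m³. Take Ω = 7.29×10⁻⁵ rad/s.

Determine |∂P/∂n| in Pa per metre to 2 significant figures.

Coriolis parameter at 55°S:
f = 2Ω sin φ = 2 × 7.29×10⁻⁵ × sin 55° = 1.19×10⁻⁴ s⁻¹
Wind speed in SI: 13.6 knots = 7.00 m/s
Geostrophic balance rearranged: |∂P/∂n| = f ρ V_g
|∂P/∂n| = 1.19×10⁻⁴ × 0.730 × 7.00 = 6.10×10⁻⁴ Pa/m

6.1×10⁻⁴ Pa/m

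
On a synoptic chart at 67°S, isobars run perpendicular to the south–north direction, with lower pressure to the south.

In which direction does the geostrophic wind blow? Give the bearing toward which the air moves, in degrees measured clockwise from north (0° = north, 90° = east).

090°

The pressure-gradient force points toward the south (bearing 180°).
Geostrophic balance: in the Southern Hemisphere the Coriolis force deflects motion to the left, so the geostrophic wind blows 90° to the left of the pressure-gradient force (low pressure on the right).
Rotating 180° by 90° counterclockwise gives 090° — the wind blows toward the east.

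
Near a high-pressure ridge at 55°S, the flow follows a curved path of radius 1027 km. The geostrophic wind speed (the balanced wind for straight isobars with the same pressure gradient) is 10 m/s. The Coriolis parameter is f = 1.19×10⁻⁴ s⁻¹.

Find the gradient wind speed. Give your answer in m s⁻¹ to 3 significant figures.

11.0 m s⁻¹

Around a high, pressure-gradient force acts outward with centrifugal, so Coriolis balances both:
fV = (1/ρ)|∂P/∂n| + V²/R  →  V² − fR·V + fR·V_g = 0
With fR = 1.19×10⁻⁴ × 1027×10³ m = 122 m/s:
V = [fR − √((fR)² − 4 fR V_g)]/2 = [122 − √(122² − 4×122×10)]/2 = 11 m/s
Supergeostrophic (V > V_g = 10 m/s), as expected around a high.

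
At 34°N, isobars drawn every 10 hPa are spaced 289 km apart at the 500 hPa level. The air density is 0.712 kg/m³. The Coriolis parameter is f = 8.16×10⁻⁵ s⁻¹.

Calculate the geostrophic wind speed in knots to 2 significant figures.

Pressure gradient: |∂P/∂n| = 1000 Pa / 289000 m = 3.46×10⁻³ Pa/m
Geostrophic balance (pressure-gradient force = Coriolis force):
V_g = (1/(fρ)) |∂P/∂n| = 3.46×10⁻³ / (8.16×10⁻⁵ × 0.712) = 59.6 m/s
Converting: 59.6 m/s × 1.944 = 120 knots

120 knots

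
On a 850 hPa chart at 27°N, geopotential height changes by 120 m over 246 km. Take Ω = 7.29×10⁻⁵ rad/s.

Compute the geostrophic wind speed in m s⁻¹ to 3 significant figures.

Coriolis parameter at 27°N:
f = 2Ω sin φ = 2 × 7.29×10⁻⁵ × sin 27° = 6.62×10⁻⁵ s⁻¹
Height gradient: |∂Z/∂n| = 120 m / 246000 m = 4.88×10⁻⁴
On a pressure surface, geostrophic balance gives V_g = (g/f)|∂Z/∂n|:
V_g = 9.81 × 4.88×10⁻⁴ / 6.62×10⁻⁵ = 72.3 m/s

72.3 m s⁻¹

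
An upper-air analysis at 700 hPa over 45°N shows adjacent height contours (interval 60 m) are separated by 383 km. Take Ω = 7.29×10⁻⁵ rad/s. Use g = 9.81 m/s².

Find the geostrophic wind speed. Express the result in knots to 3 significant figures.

29.0 knots

Coriolis parameter at 45°N:
f = 2Ω sin φ = 2 × 7.29×10⁻⁵ × sin 45° = 1.03×10⁻⁴ s⁻¹
Height gradient: |∂Z/∂n| = 60 m / 383000 m = 1.57×10⁻⁴
On a pressure surface, geostrophic balance gives V_g = (g/f)|∂Z/∂n|:
V_g = 9.81 × 1.57×10⁻⁴ / 1.03×10⁻⁴ = 14.9 m/s
Converting: 14.9 m/s × 1.944 = 29.0 knots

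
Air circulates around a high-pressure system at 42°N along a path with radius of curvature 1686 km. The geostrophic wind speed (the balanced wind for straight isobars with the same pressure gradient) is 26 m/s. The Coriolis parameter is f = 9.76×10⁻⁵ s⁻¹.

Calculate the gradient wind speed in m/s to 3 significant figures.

32.4 m/s

Around a high, pressure-gradient force acts outward with centrifugal, so Coriolis balances both:
fV = (1/ρ)|∂P/∂n| + V²/R  →  V² − fR·V + fR·V_g = 0
With fR = 9.76×10⁻⁵ × 1686×10³ m = 165 m/s:
V = [fR − √((fR)² − 4 fR V_g)]/2 = [165 − √(165² − 4×165×26)]/2 = 32.4 m/s
Supergeostrophic (V > V_g = 26 m/s), as expected around a high.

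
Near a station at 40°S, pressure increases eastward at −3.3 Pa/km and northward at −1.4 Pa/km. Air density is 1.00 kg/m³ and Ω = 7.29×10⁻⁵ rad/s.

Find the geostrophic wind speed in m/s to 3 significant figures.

Coriolis parameter at 40°S:
f = 2Ω sin φ = 2 × 7.29×10⁻⁵ × sin 40° = 9.37×10⁻⁵ s⁻¹
In the Southern Hemisphere f is negative: f = −9.37×10⁻⁵ s⁻¹.
Component geostrophic relations (x east, y north):
u_g = −(1/(fρ)) ∂P/∂y,  v_g = (1/(fρ)) ∂P/∂x
u_g = −(−1.4×10⁻³)/(−9.37×10⁻⁵ × 1.00) = −14.9 m/s;  v_g = (−3.3×10⁻³)/(−9.37×10⁻⁵ × 1.00) = 35.2 m/s
|V_g| = √(u_g² + v_g²) = 38.2 m/s

38.2 m/s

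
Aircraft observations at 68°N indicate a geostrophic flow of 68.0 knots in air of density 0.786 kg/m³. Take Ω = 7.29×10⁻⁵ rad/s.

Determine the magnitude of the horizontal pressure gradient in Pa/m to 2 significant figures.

Coriolis parameter at 68°N:
f = 2Ω sin φ = 2 × 7.29×10⁻⁵ × sin 68° = 1.35×10⁻⁴ s⁻¹
Wind speed in SI: 68.0 knots = 35.0 m/s
Geostrophic balance rearranged: |∂P/∂n| = f ρ V_g
|∂P/∂n| = 1.35×10⁻⁴ × 0.786 × 35.0 = 3.72×10⁻³ Pa/m

3.7×10⁻³ Pa/m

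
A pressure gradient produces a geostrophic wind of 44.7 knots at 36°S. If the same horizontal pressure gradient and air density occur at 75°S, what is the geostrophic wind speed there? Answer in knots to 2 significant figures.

27 knots

With the same pressure gradient and density, V_g ∝ 1/f ∝ 1/sin φ.
V₂ = V₁ · sin φ₁ / sin φ₂ = 44.7 × sin 36° / sin 75°
V₂ = 44.7 × 0.5878/0.9659 = 27 knots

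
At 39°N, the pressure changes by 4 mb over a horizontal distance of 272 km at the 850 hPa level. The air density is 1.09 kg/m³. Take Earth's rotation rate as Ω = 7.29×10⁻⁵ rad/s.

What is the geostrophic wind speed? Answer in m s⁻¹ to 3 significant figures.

Coriolis parameter at 39°N:
f = 2Ω sin φ = 2 × 7.29×10⁻⁵ × sin 39° = 9.18×10⁻⁵ s⁻¹
Pressure gradient: |∂P/∂n| = 400 Pa / 272000 m = 1.47×10⁻³ Pa/m
Geostrophic balance (pressure-gradient force = Coriolis force):
V_g = (1/(fρ)) |∂P/∂n| = 1.47×10⁻³ / (9.18×10⁻⁵ × 1.09) = 14.7 m/s

14.7 m s⁻¹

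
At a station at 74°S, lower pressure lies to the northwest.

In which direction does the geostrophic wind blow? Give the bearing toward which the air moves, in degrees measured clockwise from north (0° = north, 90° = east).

225°

The pressure-gradient force points toward the northwest (bearing 315°).
Geostrophic balance: in the Southern Hemisphere the Coriolis force deflects motion to the left, so the geostrophic wind blows 90° to the left of the pressure-gradient force (low pressure on the right).
Rotating 315° by 90° counterclockwise gives 225° — the wind blows toward the southwest.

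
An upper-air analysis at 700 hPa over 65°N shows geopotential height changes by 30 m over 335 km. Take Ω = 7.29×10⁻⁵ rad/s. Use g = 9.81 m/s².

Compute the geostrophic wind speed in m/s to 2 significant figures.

Coriolis parameter at 65°N:
f = 2Ω sin φ = 2 × 7.29×10⁻⁵ × sin 65° = 1.32×10⁻⁴ s⁻¹
Height gradient: |∂Z/∂n| = 30 m / 335000 m = 8.96×10⁻⁵
On a pressure surface, geostrophic balance gives V_g = (g/f)|∂Z/∂n|:
V_g = 9.81 × 8.96×10⁻⁵ / 1.32×10⁻⁴ = 6.65 m/s

6.6 m/s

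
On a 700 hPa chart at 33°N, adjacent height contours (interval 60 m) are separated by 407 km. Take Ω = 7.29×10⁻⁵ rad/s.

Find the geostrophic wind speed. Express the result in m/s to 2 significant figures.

Coriolis parameter at 33°N:
f = 2Ω sin φ = 2 × 7.29×10⁻⁵ × sin 33° = 7.94×10⁻⁵ s⁻¹
Height gradient: |∂Z/∂n| = 60 m / 407000 m = 1.47×10⁻⁴
On a pressure surface, geostrophic balance gives V_g = (g/f)|∂Z/∂n|:
V_g = 9.81 × 1.47×10⁻⁴ / 7.94×10⁻⁵ = 18.2 m/s

18 m/s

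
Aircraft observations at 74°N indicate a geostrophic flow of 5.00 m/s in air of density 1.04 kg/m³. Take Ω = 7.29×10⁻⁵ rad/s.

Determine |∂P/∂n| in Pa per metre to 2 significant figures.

Coriolis parameter at 74°N:
f = 2Ω sin φ = 2 × 7.29×10⁻⁵ × sin 74° = 1.40×10⁻⁴ s⁻¹
Geostrophic balance rearranged: |∂P/∂n| = f ρ V_g
|∂P/∂n| = 1.40×10⁻⁴ × 1.04 × 5.00 = 7.29×10⁻⁴ Pa/m

7.3×10⁻⁴ Pa/m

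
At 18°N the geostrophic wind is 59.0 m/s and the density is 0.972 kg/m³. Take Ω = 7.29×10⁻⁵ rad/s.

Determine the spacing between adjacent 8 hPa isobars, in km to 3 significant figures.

310 km

Coriolis parameter at 18°N:
f = 2Ω sin φ = 2 × 7.29×10⁻⁵ × sin 18° = 4.51×10⁻⁵ s⁻¹
Geostrophic balance rearranged: |∂P/∂n| = f ρ V_g
|∂P/∂n| = 4.51×10⁻⁵ × 0.972 × 59.0 = 2.58×10⁻³ Pa/m
Isobar spacing: Δn = ΔP/|∂P/∂n| = 800 Pa / 2.58×10⁻³ Pa/m = 309622 m ≈ 310 km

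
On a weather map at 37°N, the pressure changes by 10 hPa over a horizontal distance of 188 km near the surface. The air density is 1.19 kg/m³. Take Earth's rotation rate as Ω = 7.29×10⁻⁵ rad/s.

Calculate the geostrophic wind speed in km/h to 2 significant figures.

180 km/h

Coriolis parameter at 37°N:
f = 2Ω sin φ = 2 × 7.29×10⁻⁵ × sin 37° = 8.77×10⁻⁵ s⁻¹
Pressure gradient: |∂P/∂n| = 1000 Pa / 188000 m = 5.32×10⁻³ Pa/m
Geostrophic balance (pressure-gradient force = Coriolis force):
V_g = (1/(fρ)) |∂P/∂n| = 5.32×10⁻³ / (8.77×10⁻⁵ × 1.19) = 50.9 m/s
Converting: 50.9 m/s × 3.6 = 180 km/h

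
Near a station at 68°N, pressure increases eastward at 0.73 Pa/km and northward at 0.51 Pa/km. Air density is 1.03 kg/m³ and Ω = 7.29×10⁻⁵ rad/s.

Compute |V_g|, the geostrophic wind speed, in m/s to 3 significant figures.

6.40 m/s

Coriolis parameter at 68°N:
f = 2Ω sin φ = 2 × 7.29×10⁻⁵ × sin 68° = 1.35×10⁻⁴ s⁻¹
Component geostrophic relations (x east, y north):
u_g = −(1/(fρ)) ∂P/∂y,  v_g = (1/(fρ)) ∂P/∂x
u_g = −(0.51×10⁻³)/(1.35×10⁻⁴ × 1.03) = −3.66 m/s;  v_g = (0.73×10⁻³)/(1.35×10⁻⁴ × 1.03) = 5.24 m/s
|V_g| = √(u_g² + v_g²) = 6.40 m/s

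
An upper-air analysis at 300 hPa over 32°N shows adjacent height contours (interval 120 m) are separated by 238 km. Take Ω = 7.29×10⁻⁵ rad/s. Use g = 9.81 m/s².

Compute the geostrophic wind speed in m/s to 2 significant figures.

64 m/s

Coriolis parameter at 32°N:
f = 2Ω sin φ = 2 × 7.29×10⁻⁵ × sin 32° = 7.73×10⁻⁵ s⁻¹
Height gradient: |∂Z/∂n| = 120 m / 238000 m = 5.04×10⁻⁴
On a pressure surface, geostrophic balance gives V_g = (g/f)|∂Z/∂n|:
V_g = 9.81 × 5.04×10⁻⁴ / 7.73×10⁻⁵ = 64.0 m/s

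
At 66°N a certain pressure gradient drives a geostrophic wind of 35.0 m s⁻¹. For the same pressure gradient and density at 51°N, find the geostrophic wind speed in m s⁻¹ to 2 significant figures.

With the same pressure gradient and density, V_g ∝ 1/f ∝ 1/sin φ.
V₂ = V₁ · sin φ₁ / sin φ₂ = 35.0 × sin 66° / sin 51°
V₂ = 35.0 × 0.9135/0.7771 = 41 m s⁻¹

41 m s⁻¹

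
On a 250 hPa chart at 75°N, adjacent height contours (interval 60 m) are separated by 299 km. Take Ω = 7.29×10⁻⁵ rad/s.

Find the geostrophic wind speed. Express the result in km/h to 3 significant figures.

Coriolis parameter at 75°N:
f = 2Ω sin φ = 2 × 7.29×10⁻⁵ × sin 75° = 1.41×10⁻⁴ s⁻¹
Height gradient: |∂Z/∂n| = 60 m / 299000 m = 2.01×10⁻⁴
On a pressure surface, geostrophic balance gives V_g = (g/f)|∂Z/∂n|:
V_g = 9.81 × 2.01×10⁻⁴ / 1.41×10⁻⁴ = 14.0 m/s
Converting: 14.0 m/s × 3.6 = 50.3 km/h

50.3 km/h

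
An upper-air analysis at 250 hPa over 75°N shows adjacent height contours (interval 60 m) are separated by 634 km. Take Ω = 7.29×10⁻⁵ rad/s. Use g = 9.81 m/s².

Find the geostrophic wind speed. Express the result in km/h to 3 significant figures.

Coriolis parameter at 75°N:
f = 2Ω sin φ = 2 × 7.29×10⁻⁵ × sin 75° = 1.41×10⁻⁴ s⁻¹
Height gradient: |∂Z/∂n| = 60 m / 634000 m = 9.46×10⁻⁵
On a pressure surface, geostrophic balance gives V_g = (g/f)|∂Z/∂n|:
V_g = 9.81 × 9.46×10⁻⁵ / 1.41×10⁻⁴ = 6.59 m/s
Converting: 6.59 m/s × 3.6 = 23.7 km/h

23.7 km/h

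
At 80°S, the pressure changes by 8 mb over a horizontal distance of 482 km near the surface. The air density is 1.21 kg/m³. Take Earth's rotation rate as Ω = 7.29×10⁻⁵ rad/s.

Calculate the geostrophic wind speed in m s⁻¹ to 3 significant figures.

9.55 m s⁻¹

Coriolis parameter at 80°S:
f = 2Ω sin φ = 2 × 7.29×10⁻⁵ × sin 80° = 1.44×10⁻⁴ s⁻¹
Pressure gradient: |∂P/∂n| = 800 Pa / 482000 m = 1.66×10⁻³ Pa/m
Geostrophic balance (pressure-gradient force = Coriolis force):
V_g = (1/(fρ)) |∂P/∂n| = 1.66×10⁻³ / (1.44×10⁻⁴ × 1.21) = 9.55 m/s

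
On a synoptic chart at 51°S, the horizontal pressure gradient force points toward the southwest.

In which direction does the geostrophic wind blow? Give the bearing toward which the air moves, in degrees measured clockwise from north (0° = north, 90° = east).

135°

The pressure-gradient force points toward the southwest (bearing 225°).
Geostrophic balance: in the Southern Hemisphere the Coriolis force deflects motion to the left, so the geostrophic wind blows 90° to the left of the pressure-gradient force (low pressure on the right).
Rotating 225° by 90° counterclockwise gives 135° — the wind blows toward the southeast.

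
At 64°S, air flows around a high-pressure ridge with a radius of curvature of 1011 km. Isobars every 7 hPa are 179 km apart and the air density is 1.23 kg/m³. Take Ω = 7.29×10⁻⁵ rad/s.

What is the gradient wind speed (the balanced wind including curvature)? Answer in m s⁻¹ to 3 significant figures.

Coriolis parameter at 64°S:
f = 2Ω sin φ = 2 × 7.29×10⁻⁵ × sin 64° = 1.31×10⁻⁴ s⁻¹
Pressure gradient: |∂P/∂n| = 700 Pa / 179000 m = 3.91×10⁻³ Pa/m
Geostrophic speed: V_g = |∂P/∂n|/(fρ) = 3.91×10⁻³/(1.31×10⁻⁴ × 1.23) = 24.3 m/s
Around a high, pressure-gradient force acts outward with centrifugal, so Coriolis balances both:
fV = (1/ρ)|∂P/∂n| + V²/R  →  V² − fR·V + fR·V_g = 0
With fR = 1.31×10⁻⁴ × 1011×10³ m = 132 m/s:
V = [fR − √((fR)² − 4 fR V_g)]/2 = [132 − √(132² − 4×132×24.3)]/2 = 32 m/s
Supergeostrophic (V > V_g = 24.3 m/s), as expected around a high.

32.0 m s⁻¹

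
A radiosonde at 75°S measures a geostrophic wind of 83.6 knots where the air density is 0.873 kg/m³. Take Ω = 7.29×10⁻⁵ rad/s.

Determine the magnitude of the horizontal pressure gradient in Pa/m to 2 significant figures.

5.3×10⁻³ Pa/m

Coriolis parameter at 75°S:
f = 2Ω sin φ = 2 × 7.29×10⁻⁵ × sin 75° = 1.41×10⁻⁴ s⁻¹
Wind speed in SI: 83.6 knots = 43.0 m/s
Geostrophic balance rearranged: |∂P/∂n| = f ρ V_g
|∂P/∂n| = 1.41×10⁻⁴ × 0.873 × 43.0 = 5.29×10⁻³ Pa/m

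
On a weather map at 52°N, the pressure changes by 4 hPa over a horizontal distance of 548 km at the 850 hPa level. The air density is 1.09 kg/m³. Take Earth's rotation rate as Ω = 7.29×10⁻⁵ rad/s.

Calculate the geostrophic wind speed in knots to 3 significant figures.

Coriolis parameter at 52°N:
f = 2Ω sin φ = 2 × 7.29×10⁻⁵ × sin 52° = 1.15×10⁻⁴ s⁻¹
Pressure gradient: |∂P/∂n| = 400 Pa / 548000 m = 7.30×10⁻⁴ Pa/m
Geostrophic balance (pressure-gradient force = Coriolis force):
V_g = (1/(fρ)) |∂P/∂n| = 7.30×10⁻⁴ / (1.15×10⁻⁴ × 1.09) = 5.83 m/s
Converting: 5.83 m/s × 1.944 = 11.3 knots

11.3 knots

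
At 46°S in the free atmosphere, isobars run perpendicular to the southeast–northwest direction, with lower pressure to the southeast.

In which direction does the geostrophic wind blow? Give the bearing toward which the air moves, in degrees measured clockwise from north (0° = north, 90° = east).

045°

The pressure-gradient force points toward the southeast (bearing 135°).
Geostrophic balance: in the Southern Hemisphere the Coriolis force deflects motion to the left, so the geostrophic wind blows 90° to the left of the pressure-gradient force (low pressure on the right).
Rotating 135° by 90° counterclockwise gives 045° — the wind blows toward the northeast.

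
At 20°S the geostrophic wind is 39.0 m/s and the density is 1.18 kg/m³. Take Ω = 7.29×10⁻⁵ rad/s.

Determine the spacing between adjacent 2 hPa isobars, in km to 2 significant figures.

Coriolis parameter at 20°S:
f = 2Ω sin φ = 2 × 7.29×10⁻⁵ × sin 20° = 4.99×10⁻⁵ s⁻¹
Geostrophic balance rearranged: |∂P/∂n| = f ρ V_g
|∂P/∂n| = 4.99×10⁻⁵ × 1.18 × 39.0 = 2.29×10⁻³ Pa/m
Isobar spacing: Δn = ΔP/|∂P/∂n| = 200 Pa / 2.29×10⁻³ Pa/m = 87151 m ≈ 87 km

87 km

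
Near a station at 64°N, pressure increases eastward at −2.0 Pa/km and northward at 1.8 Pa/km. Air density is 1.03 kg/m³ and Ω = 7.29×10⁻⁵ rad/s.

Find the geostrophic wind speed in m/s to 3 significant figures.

Coriolis parameter at 64°N:
f = 2Ω sin φ = 2 × 7.29×10⁻⁵ × sin 64° = 1.31×10⁻⁴ s⁻¹
Component geostrophic relations (x east, y north):
u_g = −(1/(fρ)) ∂P/∂y,  v_g = (1/(fρ)) ∂P/∂x
u_g = −(1.8×10⁻³)/(1.31×10⁻⁴ × 1.03) = −13.3 m/s;  v_g = (−2.0×10⁻³)/(1.31×10⁻⁴ × 1.03) = −14.8 m/s
|V_g| = √(u_g² + v_g²) = 19.9 m/s

19.9 m/s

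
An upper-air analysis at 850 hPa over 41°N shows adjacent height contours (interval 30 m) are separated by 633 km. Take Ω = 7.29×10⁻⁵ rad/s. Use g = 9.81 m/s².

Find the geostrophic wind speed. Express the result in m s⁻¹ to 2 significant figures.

Coriolis parameter at 41°N:
f = 2Ω sin φ = 2 × 7.29×10⁻⁵ × sin 41° = 9.57×10⁻⁵ s⁻¹
Height gradient: |∂Z/∂n| = 30 m / 633000 m = 4.74×10⁻⁵
On a pressure surface, geostrophic balance gives V_g = (g/f)|∂Z/∂n|:
V_g = 9.81 × 4.74×10⁻⁵ / 9.57×10⁻⁵ = 4.86 m/s

4.9 m s⁻¹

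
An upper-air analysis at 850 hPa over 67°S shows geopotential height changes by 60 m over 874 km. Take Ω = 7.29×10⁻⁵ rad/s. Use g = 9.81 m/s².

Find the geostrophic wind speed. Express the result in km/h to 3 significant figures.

18.1 km/h

Coriolis parameter at 67°S:
f = 2Ω sin φ = 2 × 7.29×10⁻⁵ × sin 67° = 1.34×10⁻⁴ s⁻¹
Height gradient: |∂Z/∂n| = 60 m / 874000 m = 6.86×10⁻⁵
On a pressure surface, geostrophic balance gives V_g = (g/f)|∂Z/∂n|:
V_g = 9.81 × 6.86×10⁻⁵ / 1.34×10⁻⁴ = 5.02 m/s
Converting: 5.02 m/s × 3.6 = 18.1 km/h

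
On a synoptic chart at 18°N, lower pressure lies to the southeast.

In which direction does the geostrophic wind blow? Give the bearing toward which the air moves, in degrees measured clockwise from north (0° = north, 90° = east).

The pressure-gradient force points toward the southeast (bearing 135°).
Geostrophic balance: in the Northern Hemisphere the Coriolis force deflects motion to the right, so the geostrophic wind blows 90° to the right of the pressure-gradient force (low pressure on the left).
Rotating 135° by 90° clockwise gives 225° — the wind blows toward the southwest.

225°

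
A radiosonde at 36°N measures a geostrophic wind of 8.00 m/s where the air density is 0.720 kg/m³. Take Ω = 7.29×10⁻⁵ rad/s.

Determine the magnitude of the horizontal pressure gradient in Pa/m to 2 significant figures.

Coriolis parameter at 36°N:
f = 2Ω sin φ = 2 × 7.29×10⁻⁵ × sin 36° = 8.57×10⁻⁵ s⁻¹
Geostrophic balance rearranged: |∂P/∂n| = f ρ V_g
|∂P/∂n| = 8.57×10⁻⁵ × 0.720 × 8.00 = 4.94×10⁻⁴ Pa/m

4.9×10⁻⁴ Pa/m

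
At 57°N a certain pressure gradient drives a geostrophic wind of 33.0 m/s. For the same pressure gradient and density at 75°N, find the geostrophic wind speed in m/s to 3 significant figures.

28.7 m/s

With the same pressure gradient and density, V_g ∝ 1/f ∝ 1/sin φ.
V₂ = V₁ · sin φ₁ / sin φ₂ = 33.0 × sin 57° / sin 75°
V₂ = 33.0 × 0.8387/0.9659 = 28.7 m/s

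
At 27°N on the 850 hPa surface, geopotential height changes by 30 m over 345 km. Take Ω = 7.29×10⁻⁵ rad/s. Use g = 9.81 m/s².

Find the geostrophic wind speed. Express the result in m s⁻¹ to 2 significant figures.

Coriolis parameter at 27°N:
f = 2Ω sin φ = 2 × 7.29×10⁻⁵ × sin 27° = 6.62×10⁻⁵ s⁻¹
Height gradient: |∂Z/∂n| = 30 m / 345000 m = 8.70×10⁻⁵
On a pressure surface, geostrophic balance gives V_g = (g/f)|∂Z/∂n|:
V_g = 9.81 × 8.70×10⁻⁵ / 6.62×10⁻⁵ = 12.9 m/s

13 m s⁻¹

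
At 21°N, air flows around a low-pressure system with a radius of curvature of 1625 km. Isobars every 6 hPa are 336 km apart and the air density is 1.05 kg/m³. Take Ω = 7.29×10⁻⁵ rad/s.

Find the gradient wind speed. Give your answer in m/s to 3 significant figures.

Coriolis parameter at 21°N:
f = 2Ω sin φ = 2 × 7.29×10⁻⁵ × sin 21° = 5.23×10⁻⁵ s⁻¹
Pressure gradient: |∂P/∂n| = 600 Pa / 336000 m = 1.79×10⁻³ Pa/m
Geostrophic speed: V_g = |∂P/∂n|/(fρ) = 1.79×10⁻³/(5.23×10⁻⁵ × 1.05) = 32.5 m/s
Around a low, centrifugal force acts outward with Coriolis, so pressure-gradient force balances both:
(1/ρ)|∂P/∂n| = fV + V²/R  →  V² + fR·V − fR·V_g = 0
With fR = 5.23×10⁻⁵ × 1625×10³ m = 84.9 m/s:
V = [−fR + √((fR)² + 4 fR V_g)]/2 = [−84.9 + √(84.9² + 4×84.9×32.5)]/2 = 25.1 m/s
Subgeostrophic (V < V_g = 32.5 m/s), as expected around a low.

25.1 m/s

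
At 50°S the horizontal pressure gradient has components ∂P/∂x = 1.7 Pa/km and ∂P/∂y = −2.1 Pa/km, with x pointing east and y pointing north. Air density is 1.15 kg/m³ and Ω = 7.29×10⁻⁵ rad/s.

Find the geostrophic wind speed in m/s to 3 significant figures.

21.0 m/s

Coriolis parameter at 50°S:
f = 2Ω sin φ = 2 × 7.29×10⁻⁵ × sin 50° = 1.12×10⁻⁴ s⁻¹
In the Southern Hemisphere f is negative: f = −1.12×10⁻⁴ s⁻¹.
Component geostrophic relations (x east, y north):
u_g = −(1/(fρ)) ∂P/∂y,  v_g = (1/(fρ)) ∂P/∂x
u_g = −(−2.1×10⁻³)/(−1.12×10⁻⁴ × 1.15) = −16.3 m/s;  v_g = (1.7×10⁻³)/(−1.12×10⁻⁴ × 1.15) = −13.2 m/s
|V_g| = √(u_g² + v_g²) = 21.0 m/s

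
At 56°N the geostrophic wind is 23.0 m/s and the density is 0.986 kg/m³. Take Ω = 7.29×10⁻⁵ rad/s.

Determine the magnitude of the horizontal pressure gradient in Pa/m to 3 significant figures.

2.74×10⁻³ Pa/m

Coriolis parameter at 56°N:
f = 2Ω sin φ = 2 × 7.29×10⁻⁵ × sin 56° = 1.21×10⁻⁴ s⁻¹
Geostrophic balance rearranged: |∂P/∂n| = f ρ V_g
|∂P/∂n| = 1.21×10⁻⁴ × 0.986 × 23.0 = 2.74×10⁻³ Pa/m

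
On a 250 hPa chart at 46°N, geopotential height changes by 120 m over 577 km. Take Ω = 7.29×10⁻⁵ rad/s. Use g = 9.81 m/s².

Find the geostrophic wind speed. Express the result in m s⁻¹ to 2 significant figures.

19 m s⁻¹

Coriolis parameter at 46°N:
f = 2Ω sin φ = 2 × 7.29×10⁻⁵ × sin 46° = 1.05×10⁻⁴ s⁻¹
Height gradient: |∂Z/∂n| = 120 m / 577000 m = 2.08×10⁻⁴
On a pressure surface, geostrophic balance gives V_g = (g/f)|∂Z/∂n|:
V_g = 9.81 × 2.08×10⁻⁴ / 1.05×10⁻⁴ = 19.5 m/s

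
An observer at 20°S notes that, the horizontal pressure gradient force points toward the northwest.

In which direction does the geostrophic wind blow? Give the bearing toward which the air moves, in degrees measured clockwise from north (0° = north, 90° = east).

225°

The pressure-gradient force points toward the northwest (bearing 315°).
Geostrophic balance: in the Southern Hemisphere the Coriolis force deflects motion to the left, so the geostrophic wind blows 90° to the left of the pressure-gradient force (low pressure on the right).
Rotating 315° by 90° counterclockwise gives 225° — the wind blows toward the southwest.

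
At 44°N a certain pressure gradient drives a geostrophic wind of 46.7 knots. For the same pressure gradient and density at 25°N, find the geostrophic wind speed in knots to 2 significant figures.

77 knots

With the same pressure gradient and density, V_g ∝ 1/f ∝ 1/sin φ.
V₂ = V₁ · sin φ₁ / sin φ₂ = 46.7 × sin 44° / sin 25°
V₂ = 46.7 × 0.6947/0.4226 = 77 knots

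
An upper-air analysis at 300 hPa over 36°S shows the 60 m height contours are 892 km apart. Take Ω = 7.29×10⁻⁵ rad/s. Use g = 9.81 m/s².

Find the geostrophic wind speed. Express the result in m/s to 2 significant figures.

Coriolis parameter at 36°S:
f = 2Ω sin φ = 2 × 7.29×10⁻⁵ × sin 36° = 8.57×10⁻⁵ s⁻¹
Height gradient: |∂Z/∂n| = 60 m / 892000 m = 6.73×10⁻⁵
On a pressure surface, geostrophic balance gives V_g = (g/f)|∂Z/∂n|:
V_g = 9.81 × 6.73×10⁻⁵ / 8.57×10⁻⁵ = 7.70 m/s

7.7 m/s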